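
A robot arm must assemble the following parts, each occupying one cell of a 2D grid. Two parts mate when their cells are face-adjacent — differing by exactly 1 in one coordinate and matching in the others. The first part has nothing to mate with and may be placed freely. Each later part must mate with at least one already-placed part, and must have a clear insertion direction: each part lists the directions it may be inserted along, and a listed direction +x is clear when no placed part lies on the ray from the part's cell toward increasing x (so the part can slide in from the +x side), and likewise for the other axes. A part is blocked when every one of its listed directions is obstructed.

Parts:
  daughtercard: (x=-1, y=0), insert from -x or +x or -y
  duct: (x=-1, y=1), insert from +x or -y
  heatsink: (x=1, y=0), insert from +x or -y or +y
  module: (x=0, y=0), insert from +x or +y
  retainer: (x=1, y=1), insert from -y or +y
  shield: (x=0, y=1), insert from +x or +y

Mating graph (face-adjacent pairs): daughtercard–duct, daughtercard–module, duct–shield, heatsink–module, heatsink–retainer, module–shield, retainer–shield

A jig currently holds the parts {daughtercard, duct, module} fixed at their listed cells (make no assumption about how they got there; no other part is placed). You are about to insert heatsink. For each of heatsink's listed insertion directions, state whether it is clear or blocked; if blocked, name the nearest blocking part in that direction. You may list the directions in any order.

+x: clear; +y: clear; -y: clear

+x: ray from heatsink(1, 0) has no placed part ⇒ clear
-y: ray from heatsink(1, 0) has no placed part ⇒ clear
+y: ray from heatsink(1, 0) has no placed part ⇒ clear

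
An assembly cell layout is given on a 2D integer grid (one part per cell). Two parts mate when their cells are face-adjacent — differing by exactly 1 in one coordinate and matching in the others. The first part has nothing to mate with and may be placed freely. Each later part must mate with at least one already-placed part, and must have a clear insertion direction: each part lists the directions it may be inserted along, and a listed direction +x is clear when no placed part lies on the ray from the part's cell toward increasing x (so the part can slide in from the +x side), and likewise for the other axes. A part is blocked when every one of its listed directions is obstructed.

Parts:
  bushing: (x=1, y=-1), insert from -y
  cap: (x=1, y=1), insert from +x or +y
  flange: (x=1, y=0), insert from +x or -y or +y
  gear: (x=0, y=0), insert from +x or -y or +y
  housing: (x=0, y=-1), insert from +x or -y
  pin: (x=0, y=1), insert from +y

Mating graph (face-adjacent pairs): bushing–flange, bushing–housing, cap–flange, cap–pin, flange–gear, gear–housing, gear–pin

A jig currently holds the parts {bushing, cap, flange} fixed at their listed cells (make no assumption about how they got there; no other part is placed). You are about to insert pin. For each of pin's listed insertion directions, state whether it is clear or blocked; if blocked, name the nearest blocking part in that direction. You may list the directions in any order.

+y: clear

+y: ray from pin(0, 1) has no placed part ⇒ clear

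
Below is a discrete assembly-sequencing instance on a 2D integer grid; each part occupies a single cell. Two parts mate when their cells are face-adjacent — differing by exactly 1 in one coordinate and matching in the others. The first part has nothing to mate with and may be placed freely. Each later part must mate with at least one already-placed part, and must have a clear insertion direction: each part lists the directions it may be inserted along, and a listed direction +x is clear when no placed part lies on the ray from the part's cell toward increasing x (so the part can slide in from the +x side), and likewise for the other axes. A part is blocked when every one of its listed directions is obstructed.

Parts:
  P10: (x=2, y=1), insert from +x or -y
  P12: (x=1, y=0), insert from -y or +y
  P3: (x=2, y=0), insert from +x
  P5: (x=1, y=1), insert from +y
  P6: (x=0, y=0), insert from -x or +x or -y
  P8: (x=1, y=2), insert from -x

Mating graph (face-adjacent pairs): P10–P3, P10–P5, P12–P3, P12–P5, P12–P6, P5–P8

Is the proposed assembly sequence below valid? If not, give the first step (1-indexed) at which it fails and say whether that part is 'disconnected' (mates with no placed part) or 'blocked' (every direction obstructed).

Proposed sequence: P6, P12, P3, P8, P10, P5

1. P6@(0, 0) [-x clear] — {P6}
2. P12@(1, 0) [-y clear] — {P12, P6}
3. P3@(2, 0) [+x clear] — {P12, P3, P6}
4. P8@(1, 2) — no placed neighbour ⇒ disconnected

Invalid at step 4 (disconnected)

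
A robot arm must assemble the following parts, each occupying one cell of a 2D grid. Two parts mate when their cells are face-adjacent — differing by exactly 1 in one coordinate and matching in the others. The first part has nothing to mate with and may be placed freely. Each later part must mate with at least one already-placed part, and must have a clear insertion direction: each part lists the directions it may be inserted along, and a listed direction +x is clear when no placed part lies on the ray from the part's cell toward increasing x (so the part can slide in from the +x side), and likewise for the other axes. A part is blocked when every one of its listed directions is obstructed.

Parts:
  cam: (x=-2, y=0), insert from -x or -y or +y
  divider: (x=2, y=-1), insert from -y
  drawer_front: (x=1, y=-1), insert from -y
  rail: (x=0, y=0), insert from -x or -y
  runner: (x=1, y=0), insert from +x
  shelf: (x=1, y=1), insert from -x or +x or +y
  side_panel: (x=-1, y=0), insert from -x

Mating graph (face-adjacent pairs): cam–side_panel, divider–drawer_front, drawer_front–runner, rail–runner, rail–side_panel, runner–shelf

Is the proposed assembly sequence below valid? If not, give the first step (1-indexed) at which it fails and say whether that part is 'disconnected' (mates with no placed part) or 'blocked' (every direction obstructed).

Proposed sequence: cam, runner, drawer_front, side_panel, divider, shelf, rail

1. cam@(-2, 0) [-x clear] — {cam}
2. runner@(1, 0) — no placed neighbour ⇒ disconnected

Invalid at step 2 (disconnected)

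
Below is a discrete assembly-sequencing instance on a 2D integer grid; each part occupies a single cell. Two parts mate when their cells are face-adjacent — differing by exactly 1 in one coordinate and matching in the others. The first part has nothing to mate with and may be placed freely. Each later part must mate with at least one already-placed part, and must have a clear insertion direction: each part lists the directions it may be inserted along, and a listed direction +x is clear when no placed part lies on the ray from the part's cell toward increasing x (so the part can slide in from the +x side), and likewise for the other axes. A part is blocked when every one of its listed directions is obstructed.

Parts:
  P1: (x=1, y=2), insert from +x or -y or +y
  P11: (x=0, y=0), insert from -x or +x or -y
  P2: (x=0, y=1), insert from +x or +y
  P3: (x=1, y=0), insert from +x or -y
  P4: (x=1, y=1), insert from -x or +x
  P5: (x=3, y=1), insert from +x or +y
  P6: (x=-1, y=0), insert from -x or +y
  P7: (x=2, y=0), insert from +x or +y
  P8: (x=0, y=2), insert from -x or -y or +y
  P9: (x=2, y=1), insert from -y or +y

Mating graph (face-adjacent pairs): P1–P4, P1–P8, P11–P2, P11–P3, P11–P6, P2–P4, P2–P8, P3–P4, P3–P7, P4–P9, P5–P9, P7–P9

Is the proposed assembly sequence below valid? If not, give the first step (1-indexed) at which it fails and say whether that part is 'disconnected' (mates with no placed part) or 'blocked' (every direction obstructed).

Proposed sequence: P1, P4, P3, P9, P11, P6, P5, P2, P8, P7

1. P1@(1, 2) [+x clear] — {P1}
2. P4@(1, 1) [-x clear] — {P1, P4}
3. P3@(1, 0) [+x clear] — {P1, P3, P4}
4. P9@(2, 1) [-y clear] — {P1, P3, P4, P9}
5. P11@(0, 0) [-x clear] — {P1, P11, P3, P4, P9}
6. P6@(-1, 0) [-x clear] — {P1, P11, P3, P4, P6, P9}
7. P5@(3, 1) [+x clear] — {P1, P11, P3, P4, P5, P6, P9}
8. P2@(0, 1) [+y clear] — {P1, P11, P2, P3, P4, P5, P6, P9}
9. P8@(0, 2) [-x clear] — {P1, P11, P2, P3, P4, P5, P6, P8, P9}
10. P7@(2, 0) [+x clear] — {P1, P11, P2, P3, P4, P5, P6, P7, P8, P9}

Valid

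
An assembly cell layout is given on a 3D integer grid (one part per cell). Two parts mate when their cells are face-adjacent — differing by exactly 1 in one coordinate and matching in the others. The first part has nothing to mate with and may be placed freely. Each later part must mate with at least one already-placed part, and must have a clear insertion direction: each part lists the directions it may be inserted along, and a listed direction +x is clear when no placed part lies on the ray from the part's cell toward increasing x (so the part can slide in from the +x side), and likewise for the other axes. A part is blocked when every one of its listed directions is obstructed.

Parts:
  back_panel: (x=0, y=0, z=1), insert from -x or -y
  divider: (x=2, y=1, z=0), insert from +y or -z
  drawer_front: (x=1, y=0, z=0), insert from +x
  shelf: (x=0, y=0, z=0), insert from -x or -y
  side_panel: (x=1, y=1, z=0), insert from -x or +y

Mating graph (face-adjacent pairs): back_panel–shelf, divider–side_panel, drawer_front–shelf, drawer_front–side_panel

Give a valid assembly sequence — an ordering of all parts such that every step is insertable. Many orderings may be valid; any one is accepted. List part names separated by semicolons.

1. back_panel@(0, 0, 1) [-x clear] — {back_panel}
2. shelf@(0, 0, 0) [-x clear] — {back_panel, shelf}
3. drawer_front@(1, 0, 0) [+x clear] — {back_panel, drawer_front, shelf}
4. side_panel@(1, 1, 0) [-x clear] — {back_panel, drawer_front, shelf, side_panel}
5. divider@(2, 1, 0) [+y clear] — {back_panel, divider, drawer_front, shelf, side_panel}

back_panel; shelf; drawer_front; side_panel; divider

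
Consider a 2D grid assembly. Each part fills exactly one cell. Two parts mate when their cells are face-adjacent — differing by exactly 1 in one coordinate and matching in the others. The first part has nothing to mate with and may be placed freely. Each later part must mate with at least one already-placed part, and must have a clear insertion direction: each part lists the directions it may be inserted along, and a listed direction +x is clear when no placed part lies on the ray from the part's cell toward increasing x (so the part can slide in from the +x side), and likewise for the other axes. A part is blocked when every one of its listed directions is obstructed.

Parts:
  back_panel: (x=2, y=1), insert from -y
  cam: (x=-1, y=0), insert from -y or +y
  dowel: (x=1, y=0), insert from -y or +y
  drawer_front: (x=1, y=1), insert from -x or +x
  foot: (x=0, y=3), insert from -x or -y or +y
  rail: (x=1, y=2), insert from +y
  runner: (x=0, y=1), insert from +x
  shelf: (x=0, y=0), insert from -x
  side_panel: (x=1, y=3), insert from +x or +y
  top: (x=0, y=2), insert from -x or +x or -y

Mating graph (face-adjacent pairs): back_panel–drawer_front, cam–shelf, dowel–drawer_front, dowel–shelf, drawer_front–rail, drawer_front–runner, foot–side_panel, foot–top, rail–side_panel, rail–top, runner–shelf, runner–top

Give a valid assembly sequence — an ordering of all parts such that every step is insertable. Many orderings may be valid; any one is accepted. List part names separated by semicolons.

1. foot@(0, 3) [-x clear] — {foot}
2. top@(0, 2) [-x clear] — {foot, top}
3. runner@(0, 1) [+x clear] — {foot, runner, top}
4. rail@(1, 2) [+y clear] — {foot, rail, runner, top}
5. side_panel@(1, 3) [+x clear] — {foot, rail, runner, side_panel, top}
6. shelf@(0, 0) [-x clear] — {foot, rail, runner, shelf, side_panel, top}
7. cam@(-1, 0) [-y clear] — {cam, foot, rail, runner, shelf, side_panel, top}
8. dowel@(1, 0) [-y clear] — {cam, dowel, foot, rail, runner, shelf, side_panel, top}
9. drawer_front@(1, 1) [+x clear] — {cam, dowel, drawer_front, foot, rail, runner, shelf, side_panel, top}
10. back_panel@(2, 1) [-y clear] — {back_panel, cam, dowel, drawer_front, foot, rail, runner, shelf, side_panel, top}

foot; top; runner; rail; side_panel; shelf; cam; dowel; drawer_front; back_panel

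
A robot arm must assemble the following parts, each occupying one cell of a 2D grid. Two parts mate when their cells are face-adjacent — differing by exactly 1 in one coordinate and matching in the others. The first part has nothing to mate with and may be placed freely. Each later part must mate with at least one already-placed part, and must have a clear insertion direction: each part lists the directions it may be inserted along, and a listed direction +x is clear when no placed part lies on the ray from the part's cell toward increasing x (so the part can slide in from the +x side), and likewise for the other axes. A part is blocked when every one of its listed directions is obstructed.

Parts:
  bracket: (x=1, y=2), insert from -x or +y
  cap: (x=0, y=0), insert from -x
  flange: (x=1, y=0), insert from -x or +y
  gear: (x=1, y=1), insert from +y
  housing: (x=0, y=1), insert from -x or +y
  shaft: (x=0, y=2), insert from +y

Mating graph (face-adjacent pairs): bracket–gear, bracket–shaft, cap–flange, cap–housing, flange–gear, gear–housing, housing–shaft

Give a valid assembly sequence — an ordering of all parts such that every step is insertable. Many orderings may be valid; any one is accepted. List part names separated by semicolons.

1. cap@(0, 0) [-x clear] — {cap}
2. housing@(0, 1) [-x clear] — {cap, housing}
3. shaft@(0, 2) [+y clear] — {cap, housing, shaft}
4. flange@(1, 0) [+y clear] — {cap, flange, housing, shaft}
5. gear@(1, 1) [+y clear] — {cap, flange, gear, housing, shaft}
6. bracket@(1, 2) [+y clear] — {bracket, cap, flange, gear, housing, shaft}

cap; housing; shaft; flange; gear; bracket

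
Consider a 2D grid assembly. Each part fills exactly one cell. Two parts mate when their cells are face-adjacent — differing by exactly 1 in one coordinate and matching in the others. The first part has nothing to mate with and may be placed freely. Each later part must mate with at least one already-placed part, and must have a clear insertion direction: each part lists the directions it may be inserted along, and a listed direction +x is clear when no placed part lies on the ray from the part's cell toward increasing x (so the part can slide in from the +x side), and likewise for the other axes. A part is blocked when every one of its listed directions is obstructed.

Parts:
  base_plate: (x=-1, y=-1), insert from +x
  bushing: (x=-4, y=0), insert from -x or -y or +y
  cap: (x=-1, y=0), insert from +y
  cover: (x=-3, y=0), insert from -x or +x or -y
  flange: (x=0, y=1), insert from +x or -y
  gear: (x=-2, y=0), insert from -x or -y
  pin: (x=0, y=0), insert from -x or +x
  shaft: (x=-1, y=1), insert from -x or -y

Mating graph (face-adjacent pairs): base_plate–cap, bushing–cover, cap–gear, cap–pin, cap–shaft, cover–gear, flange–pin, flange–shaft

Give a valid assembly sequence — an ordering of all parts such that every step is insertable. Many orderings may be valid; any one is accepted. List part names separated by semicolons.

1. cap@(-1, 0) [+y clear] — {cap}
2. gear@(-2, 0) [-x clear] — {cap, gear}
3. cover@(-3, 0) [-x clear] — {cap, cover, gear}
4. base_plate@(-1, -1) [+x clear] — {base_plate, cap, cover, gear}
5. shaft@(-1, 1) [-x clear] — {base_plate, cap, cover, gear, shaft}
6. pin@(0, 0) [+x clear] — {base_plate, cap, cover, gear, pin, shaft}
7. flange@(0, 1) [+x clear] — {base_plate, cap, cover, flange, gear, pin, shaft}
8. bushing@(-4, 0) [-x clear] — {base_plate, bushing, cap, cover, flange, gear, pin, shaft}

cap; gear; cover; base_plate; shaft; pin; flange; bushing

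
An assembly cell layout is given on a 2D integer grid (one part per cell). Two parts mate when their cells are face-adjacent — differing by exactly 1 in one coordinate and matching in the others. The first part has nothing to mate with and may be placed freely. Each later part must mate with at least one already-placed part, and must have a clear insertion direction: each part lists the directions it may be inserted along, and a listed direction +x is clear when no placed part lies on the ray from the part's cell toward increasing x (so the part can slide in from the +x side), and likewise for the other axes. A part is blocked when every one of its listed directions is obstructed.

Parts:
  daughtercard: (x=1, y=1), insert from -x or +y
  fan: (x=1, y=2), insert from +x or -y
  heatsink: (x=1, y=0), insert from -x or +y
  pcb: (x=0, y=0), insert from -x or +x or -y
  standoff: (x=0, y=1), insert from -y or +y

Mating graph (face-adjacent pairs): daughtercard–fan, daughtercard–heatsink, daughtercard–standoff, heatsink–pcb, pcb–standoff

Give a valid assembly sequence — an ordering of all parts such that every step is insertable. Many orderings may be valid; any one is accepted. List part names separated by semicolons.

daughtercard; standoff; heatsink; fan; pcb

1. daughtercard@(1, 1) [-x clear] — {daughtercard}
2. standoff@(0, 1) [-y clear] — {daughtercard, standoff}
3. heatsink@(1, 0) [-x clear] — {daughtercard, heatsink, standoff}
4. fan@(1, 2) [+x clear] — {daughtercard, fan, heatsink, standoff}
5. pcb@(0, 0) [-x clear] — {daughtercard, fan, heatsink, pcb, standoff}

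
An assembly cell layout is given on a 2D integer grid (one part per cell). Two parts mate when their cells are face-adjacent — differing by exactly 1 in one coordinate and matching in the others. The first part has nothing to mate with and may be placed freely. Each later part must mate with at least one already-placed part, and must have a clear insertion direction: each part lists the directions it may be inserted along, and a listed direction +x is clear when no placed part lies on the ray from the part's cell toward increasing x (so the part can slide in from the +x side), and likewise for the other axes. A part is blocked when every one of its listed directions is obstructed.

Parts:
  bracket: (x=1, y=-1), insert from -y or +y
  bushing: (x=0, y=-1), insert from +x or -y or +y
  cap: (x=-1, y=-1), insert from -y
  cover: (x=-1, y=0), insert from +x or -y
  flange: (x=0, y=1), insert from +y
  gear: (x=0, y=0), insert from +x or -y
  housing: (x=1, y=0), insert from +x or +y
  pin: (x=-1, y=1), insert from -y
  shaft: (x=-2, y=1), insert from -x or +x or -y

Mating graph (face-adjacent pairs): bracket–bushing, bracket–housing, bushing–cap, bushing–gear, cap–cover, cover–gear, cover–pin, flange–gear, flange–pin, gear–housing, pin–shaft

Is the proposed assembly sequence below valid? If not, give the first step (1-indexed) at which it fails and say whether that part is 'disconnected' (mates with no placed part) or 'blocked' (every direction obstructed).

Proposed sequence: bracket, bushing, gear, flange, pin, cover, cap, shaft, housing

Valid

1. bracket@(1, -1) [-y clear] — {bracket}
2. bushing@(0, -1) [-y clear] — {bracket, bushing}
3. gear@(0, 0) [+x clear] — {bracket, bushing, gear}
4. flange@(0, 1) [+y clear] — {bracket, bushing, flange, gear}
5. pin@(-1, 1) [-y clear] — {bracket, bushing, flange, gear, pin}
6. cover@(-1, 0) [-y clear] — {bracket, bushing, cover, flange, gear, pin}
7. cap@(-1, -1) [-y clear] — {bracket, bushing, cap, cover, flange, gear, pin}
8. shaft@(-2, 1) [-x clear] — {bracket, bushing, cap, cover, flange, gear, pin, shaft}
9. housing@(1, 0) [+x clear] — {bracket, bushing, cap, cover, flange, gear, housing, pin, shaft}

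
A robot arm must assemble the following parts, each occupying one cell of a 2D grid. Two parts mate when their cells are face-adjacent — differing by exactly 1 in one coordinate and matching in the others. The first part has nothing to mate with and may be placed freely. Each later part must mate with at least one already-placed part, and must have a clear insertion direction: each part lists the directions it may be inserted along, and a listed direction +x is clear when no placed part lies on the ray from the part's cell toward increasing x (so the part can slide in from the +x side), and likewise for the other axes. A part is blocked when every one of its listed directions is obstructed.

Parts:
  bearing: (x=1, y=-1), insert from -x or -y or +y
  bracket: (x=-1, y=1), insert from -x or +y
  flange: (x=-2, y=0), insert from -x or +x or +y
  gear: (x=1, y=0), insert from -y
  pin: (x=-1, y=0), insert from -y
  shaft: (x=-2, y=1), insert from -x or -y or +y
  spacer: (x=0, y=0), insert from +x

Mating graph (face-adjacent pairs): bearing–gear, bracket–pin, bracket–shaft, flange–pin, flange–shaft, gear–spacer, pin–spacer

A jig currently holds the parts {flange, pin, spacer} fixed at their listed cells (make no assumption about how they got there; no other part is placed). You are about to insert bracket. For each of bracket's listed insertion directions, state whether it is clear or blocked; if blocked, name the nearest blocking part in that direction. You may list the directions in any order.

+y: clear; -x: clear

-x: ray from bracket(-1, 1) has no placed part ⇒ clear
+y: ray from bracket(-1, 1) has no placed part ⇒ clear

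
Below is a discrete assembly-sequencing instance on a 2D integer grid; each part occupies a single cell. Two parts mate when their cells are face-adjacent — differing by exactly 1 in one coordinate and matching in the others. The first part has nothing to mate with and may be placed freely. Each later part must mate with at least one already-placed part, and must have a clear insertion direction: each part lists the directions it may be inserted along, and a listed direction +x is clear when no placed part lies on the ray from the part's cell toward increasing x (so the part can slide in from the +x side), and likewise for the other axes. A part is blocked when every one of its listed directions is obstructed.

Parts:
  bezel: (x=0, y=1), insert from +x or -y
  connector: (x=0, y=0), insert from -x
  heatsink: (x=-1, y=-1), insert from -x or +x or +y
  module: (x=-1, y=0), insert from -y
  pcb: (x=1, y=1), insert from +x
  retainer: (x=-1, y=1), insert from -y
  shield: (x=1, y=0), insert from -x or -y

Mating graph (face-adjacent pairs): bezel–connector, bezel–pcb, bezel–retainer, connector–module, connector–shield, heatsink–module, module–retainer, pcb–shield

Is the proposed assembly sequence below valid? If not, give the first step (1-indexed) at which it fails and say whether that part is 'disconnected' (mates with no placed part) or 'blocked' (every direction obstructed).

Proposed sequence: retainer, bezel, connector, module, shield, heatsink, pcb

Valid

1. retainer@(-1, 1) [-y clear] — {retainer}
2. bezel@(0, 1) [+x clear] — {bezel, retainer}
3. connector@(0, 0) [-x clear] — {bezel, connector, retainer}
4. module@(-1, 0) [-y clear] — {bezel, connector, module, retainer}
5. shield@(1, 0) [-y clear] — {bezel, connector, module, retainer, shield}
6. heatsink@(-1, -1) [-x clear] — {bezel, connector, heatsink, module, retainer, shield}
7. pcb@(1, 1) [+x clear] — {bezel, connector, heatsink, module, pcb, retainer, shield}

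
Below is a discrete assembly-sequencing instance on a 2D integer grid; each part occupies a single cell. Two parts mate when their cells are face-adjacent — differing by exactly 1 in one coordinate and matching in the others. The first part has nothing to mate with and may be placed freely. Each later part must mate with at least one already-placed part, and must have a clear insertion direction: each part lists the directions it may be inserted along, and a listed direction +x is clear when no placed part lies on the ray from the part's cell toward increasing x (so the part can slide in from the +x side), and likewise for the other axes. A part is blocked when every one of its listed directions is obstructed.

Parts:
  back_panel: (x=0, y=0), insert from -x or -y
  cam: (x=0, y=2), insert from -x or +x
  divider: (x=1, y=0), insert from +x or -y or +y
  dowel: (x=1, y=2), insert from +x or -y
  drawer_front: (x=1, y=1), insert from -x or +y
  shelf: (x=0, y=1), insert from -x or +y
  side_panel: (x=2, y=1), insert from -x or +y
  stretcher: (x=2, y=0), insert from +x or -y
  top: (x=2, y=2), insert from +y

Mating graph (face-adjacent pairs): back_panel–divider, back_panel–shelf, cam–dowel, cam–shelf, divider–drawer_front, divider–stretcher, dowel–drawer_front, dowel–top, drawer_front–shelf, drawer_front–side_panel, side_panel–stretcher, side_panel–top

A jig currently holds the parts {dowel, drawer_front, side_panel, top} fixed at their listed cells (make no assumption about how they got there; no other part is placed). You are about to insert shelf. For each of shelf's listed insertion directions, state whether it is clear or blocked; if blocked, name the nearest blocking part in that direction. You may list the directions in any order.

-x: ray from shelf(0, 1) has no placed part ⇒ clear
+y: ray from shelf(0, 1) has no placed part ⇒ clear

+y: clear; -x: clear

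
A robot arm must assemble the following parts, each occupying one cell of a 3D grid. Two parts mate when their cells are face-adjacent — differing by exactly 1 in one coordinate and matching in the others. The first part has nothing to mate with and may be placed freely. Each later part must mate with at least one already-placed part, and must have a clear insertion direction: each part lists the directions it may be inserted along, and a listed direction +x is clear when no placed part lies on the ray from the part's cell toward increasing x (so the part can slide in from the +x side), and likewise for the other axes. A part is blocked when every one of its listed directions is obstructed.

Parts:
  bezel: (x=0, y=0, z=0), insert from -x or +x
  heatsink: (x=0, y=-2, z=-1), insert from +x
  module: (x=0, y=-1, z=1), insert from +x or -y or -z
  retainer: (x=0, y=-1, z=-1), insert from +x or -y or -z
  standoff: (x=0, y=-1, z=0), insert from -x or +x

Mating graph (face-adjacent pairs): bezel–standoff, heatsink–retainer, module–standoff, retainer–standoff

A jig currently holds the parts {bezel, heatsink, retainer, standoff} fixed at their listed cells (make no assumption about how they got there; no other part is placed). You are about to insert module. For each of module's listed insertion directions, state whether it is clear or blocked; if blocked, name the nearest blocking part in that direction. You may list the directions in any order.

+x: clear; -y: clear; -z: blocked by standoff

+x: ray from module(0, -1, 1) has no placed part ⇒ clear
-y: ray from module(0, -1, 1) has no placed part ⇒ clear
-z: nearest on ray is standoff@(0, -1, 0) ⇒ blocked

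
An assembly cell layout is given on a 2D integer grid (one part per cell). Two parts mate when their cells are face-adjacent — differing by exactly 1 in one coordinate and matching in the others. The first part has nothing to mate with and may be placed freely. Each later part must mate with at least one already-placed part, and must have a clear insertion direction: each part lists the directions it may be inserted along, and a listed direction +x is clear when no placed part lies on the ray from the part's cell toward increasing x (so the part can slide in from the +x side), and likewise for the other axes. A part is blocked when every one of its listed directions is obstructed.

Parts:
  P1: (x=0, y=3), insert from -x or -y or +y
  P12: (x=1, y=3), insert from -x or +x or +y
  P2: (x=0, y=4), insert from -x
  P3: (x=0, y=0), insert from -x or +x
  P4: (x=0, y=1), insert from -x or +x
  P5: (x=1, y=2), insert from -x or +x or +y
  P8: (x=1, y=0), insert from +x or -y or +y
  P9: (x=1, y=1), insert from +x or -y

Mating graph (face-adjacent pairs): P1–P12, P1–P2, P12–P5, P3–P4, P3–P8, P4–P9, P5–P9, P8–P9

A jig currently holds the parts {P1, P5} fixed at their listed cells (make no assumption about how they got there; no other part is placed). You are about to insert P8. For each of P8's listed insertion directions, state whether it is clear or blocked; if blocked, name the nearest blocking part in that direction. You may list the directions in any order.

+x: clear; +y: blocked by P5; -y: clear

+x: ray from P8(1, 0) has no placed part ⇒ clear
-y: ray from P8(1, 0) has no placed part ⇒ clear
+y: nearest on ray is P5@(1, 2) ⇒ blocked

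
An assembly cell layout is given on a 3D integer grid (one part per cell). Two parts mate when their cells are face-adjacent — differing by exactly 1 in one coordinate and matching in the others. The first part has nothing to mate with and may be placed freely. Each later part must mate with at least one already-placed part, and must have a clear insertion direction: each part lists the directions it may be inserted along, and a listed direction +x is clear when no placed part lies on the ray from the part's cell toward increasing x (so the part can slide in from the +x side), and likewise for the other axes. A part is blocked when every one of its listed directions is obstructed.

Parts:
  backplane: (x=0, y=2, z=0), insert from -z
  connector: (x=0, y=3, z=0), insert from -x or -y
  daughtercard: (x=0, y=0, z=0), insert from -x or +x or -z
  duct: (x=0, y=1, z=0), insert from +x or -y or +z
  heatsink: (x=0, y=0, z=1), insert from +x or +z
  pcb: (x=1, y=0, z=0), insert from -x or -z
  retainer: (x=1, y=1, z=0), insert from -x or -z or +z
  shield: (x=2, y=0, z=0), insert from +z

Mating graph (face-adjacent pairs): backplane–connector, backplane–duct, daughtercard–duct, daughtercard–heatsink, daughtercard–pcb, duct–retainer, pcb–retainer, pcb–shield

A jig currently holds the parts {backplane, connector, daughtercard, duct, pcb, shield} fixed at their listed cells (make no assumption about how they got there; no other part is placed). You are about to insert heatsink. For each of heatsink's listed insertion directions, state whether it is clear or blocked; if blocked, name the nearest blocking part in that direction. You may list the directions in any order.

+x: ray from heatsink(0, 0, 1) has no placed part ⇒ clear
+z: ray from heatsink(0, 0, 1) has no placed part ⇒ clear

+x: clear; +z: clear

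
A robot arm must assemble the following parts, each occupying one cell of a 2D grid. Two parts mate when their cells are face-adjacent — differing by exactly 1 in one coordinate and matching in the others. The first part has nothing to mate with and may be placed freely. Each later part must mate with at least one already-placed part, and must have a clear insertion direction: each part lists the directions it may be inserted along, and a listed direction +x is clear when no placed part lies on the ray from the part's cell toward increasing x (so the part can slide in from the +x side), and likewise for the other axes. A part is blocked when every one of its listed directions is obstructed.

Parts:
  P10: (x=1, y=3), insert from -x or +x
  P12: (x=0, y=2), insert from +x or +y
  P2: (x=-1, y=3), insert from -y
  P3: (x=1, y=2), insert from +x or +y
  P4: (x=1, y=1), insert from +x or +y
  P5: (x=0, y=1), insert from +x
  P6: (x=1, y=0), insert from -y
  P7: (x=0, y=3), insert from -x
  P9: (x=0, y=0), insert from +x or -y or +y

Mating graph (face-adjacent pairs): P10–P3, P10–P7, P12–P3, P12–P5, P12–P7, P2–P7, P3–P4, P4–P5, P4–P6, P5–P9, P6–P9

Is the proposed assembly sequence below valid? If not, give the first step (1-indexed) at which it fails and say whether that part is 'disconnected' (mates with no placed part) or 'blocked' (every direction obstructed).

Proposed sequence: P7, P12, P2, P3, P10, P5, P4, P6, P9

1. P7@(0, 3) [-x clear] — {P7}
2. P12@(0, 2) [+x clear] — {P12, P7}
3. P2@(-1, 3) [-y clear] — {P12, P2, P7}
4. P3@(1, 2) [+x clear] — {P12, P2, P3, P7}
5. P10@(1, 3) [+x clear] — {P10, P12, P2, P3, P7}
6. P5@(0, 1) [+x clear] — {P10, P12, P2, P3, P5, P7}
7. P4@(1, 1) [+x clear] — {P10, P12, P2, P3, P4, P5, P7}
8. P6@(1, 0) [-y clear] — {P10, P12, P2, P3, P4, P5, P6, P7}
9. P9@(0, 0) [-y clear] — {P10, P12, P2, P3, P4, P5, P6, P7, P9}

Valid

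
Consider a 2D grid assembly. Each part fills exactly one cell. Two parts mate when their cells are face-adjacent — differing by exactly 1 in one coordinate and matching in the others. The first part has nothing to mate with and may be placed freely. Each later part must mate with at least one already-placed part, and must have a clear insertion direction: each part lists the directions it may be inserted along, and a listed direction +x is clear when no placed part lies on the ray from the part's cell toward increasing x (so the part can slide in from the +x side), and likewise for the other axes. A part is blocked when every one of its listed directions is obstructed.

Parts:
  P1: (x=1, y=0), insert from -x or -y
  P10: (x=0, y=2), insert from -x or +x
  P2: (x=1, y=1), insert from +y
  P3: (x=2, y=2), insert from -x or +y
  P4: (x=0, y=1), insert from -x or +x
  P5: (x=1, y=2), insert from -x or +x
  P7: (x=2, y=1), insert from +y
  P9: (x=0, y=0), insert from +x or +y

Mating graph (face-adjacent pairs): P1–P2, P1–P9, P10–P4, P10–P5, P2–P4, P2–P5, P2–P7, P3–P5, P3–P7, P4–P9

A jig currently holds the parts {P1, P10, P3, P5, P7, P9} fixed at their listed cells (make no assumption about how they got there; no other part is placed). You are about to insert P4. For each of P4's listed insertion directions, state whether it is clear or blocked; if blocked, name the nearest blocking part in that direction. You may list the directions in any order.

+x: blocked by P7; -x: clear

-x: ray from P4(0, 1) has no placed part ⇒ clear
+x: nearest on ray is P7@(2, 1) ⇒ blocked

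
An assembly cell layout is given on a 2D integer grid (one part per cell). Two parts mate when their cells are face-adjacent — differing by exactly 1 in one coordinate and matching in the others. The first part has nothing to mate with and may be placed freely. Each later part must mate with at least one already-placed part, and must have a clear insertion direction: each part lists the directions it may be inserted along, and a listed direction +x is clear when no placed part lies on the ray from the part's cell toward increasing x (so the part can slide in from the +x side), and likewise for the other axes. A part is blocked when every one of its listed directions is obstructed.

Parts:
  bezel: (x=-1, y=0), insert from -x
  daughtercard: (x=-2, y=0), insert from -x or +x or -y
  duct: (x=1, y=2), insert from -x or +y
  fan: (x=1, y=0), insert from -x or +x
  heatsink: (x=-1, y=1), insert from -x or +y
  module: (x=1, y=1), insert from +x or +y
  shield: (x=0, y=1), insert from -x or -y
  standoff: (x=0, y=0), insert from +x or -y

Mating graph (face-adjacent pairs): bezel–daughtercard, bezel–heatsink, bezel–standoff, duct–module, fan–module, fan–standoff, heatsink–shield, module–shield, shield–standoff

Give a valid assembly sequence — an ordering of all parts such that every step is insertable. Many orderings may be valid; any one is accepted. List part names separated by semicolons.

standoff; fan; module; duct; bezel; shield; heatsink; daughtercard

1. standoff@(0, 0) [+x clear] — {standoff}
2. fan@(1, 0) [+x clear] — {fan, standoff}
3. module@(1, 1) [+x clear] — {fan, module, standoff}
4. duct@(1, 2) [-x clear] — {duct, fan, module, standoff}
5. bezel@(-1, 0) [-x clear] — {bezel, duct, fan, module, standoff}
6. shield@(0, 1) [-x clear] — {bezel, duct, fan, module, shield, standoff}
7. heatsink@(-1, 1) [-x clear] — {bezel, duct, fan, heatsink, module, shield, standoff}
8. daughtercard@(-2, 0) [-x clear] — {bezel, daughtercard, duct, fan, heatsink, module, shield, standoff}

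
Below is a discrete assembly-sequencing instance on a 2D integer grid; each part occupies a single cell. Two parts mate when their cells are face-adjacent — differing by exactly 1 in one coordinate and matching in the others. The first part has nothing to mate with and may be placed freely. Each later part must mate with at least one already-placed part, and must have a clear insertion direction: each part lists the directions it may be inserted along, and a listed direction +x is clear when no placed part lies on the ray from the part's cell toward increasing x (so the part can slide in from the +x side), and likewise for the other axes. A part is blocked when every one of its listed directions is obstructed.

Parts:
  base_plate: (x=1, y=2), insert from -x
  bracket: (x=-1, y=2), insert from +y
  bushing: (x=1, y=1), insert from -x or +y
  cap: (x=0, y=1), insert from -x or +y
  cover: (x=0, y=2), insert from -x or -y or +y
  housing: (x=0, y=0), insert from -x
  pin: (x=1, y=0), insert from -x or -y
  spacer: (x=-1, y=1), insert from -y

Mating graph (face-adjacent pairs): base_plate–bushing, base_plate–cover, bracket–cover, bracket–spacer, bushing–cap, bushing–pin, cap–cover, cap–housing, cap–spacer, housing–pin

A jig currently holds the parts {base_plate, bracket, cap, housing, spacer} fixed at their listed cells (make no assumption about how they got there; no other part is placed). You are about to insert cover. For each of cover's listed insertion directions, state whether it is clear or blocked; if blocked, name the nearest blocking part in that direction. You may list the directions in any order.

+y: clear; -x: blocked by bracket; -y: blocked by cap

-x: nearest on ray is bracket@(-1, 2) ⇒ blocked
-y: nearest on ray is cap@(0, 1) ⇒ blocked
+y: ray from cover(0, 2) has no placed part ⇒ clear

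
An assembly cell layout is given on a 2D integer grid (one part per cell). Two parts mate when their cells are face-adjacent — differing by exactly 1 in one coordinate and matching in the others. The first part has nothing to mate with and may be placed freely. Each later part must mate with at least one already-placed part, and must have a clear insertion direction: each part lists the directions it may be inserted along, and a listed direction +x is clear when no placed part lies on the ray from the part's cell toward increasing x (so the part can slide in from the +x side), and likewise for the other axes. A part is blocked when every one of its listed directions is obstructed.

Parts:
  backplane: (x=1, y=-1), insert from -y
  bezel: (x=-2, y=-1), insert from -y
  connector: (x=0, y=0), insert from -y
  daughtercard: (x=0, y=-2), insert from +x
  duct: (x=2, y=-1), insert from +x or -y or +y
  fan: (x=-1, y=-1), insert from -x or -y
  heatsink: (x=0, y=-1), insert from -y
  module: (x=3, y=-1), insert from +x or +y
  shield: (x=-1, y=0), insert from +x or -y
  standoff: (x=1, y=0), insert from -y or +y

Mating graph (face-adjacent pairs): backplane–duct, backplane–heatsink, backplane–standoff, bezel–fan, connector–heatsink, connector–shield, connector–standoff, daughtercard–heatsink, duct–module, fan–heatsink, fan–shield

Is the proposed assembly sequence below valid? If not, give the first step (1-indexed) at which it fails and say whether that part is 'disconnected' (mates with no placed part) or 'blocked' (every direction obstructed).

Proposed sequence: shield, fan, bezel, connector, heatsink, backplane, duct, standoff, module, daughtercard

Valid

1. shield@(-1, 0) [+x clear] — {shield}
2. fan@(-1, -1) [-x clear] — {fan, shield}
3. bezel@(-2, -1) [-y clear] — {bezel, fan, shield}
4. connector@(0, 0) [-y clear] — {bezel, connector, fan, shield}
5. heatsink@(0, -1) [-y clear] — {bezel, connector, fan, heatsink, shield}
6. backplane@(1, -1) [-y clear] — {backplane, bezel, connector, fan, heatsink, shield}
7. duct@(2, -1) [+x clear] — {backplane, bezel, connector, duct, fan, heatsink, shield}
8. standoff@(1, 0) [+y clear] — {backplane, bezel, connector, duct, fan, heatsink, shield, standoff}
9. module@(3, -1) [+x clear] — {backplane, bezel, connector, duct, fan, heatsink, module, shield, standoff}
10. daughtercard@(0, -2) [+x clear] — {backplane, bezel, connector, daughtercard, duct, fan, heatsink, module, shield, standoff}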